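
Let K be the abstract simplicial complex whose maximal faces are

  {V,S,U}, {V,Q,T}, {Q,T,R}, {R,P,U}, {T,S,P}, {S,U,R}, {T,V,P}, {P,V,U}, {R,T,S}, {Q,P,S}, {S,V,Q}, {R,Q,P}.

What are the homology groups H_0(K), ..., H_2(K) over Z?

Order the vertices as P < Q < R < S < T < U < V. Listing each simplex with vertices in this order, K has dimension 2 with simplices:

  0-simplices (7): P, Q, R, S, T, U, V
  1-simplices (18): PQ, PR, PS, PT, PU, PV, QR, QS, QT, QV, RS, RT, RU, ST, SU, SV, TV, UV
  2-simplices (12): PQR, PQS, PRU, PST, PTV, PUV, QRT, QSV, QTV, RST, RSU, SUV

Hence C_0 ≅ Z^7, C_1 ≅ Z^18, C_2 ≅ Z^12.

Boundary ∂_1: C_1 → C_0 is given by ∂[p,q] = [q] − [p]. For instance
  ∂QT = T − Q.
The resulting 7×18 matrix has rank 6, and its Smith normal form has invariant factors (1,1,1,1,1,1).

∂_2: C_2 → C_1 acts by ∂[p,q,r] = [q,r] − [p,r] + [p,q]. For instance
  ∂QRT = RT − QT + QR,
  ∂QSV = SV − QV + QS.
This gives a 18×12 integer matrix of rank 12; reducing to Smith normal form yields diagonal entries (1,1,1,1,1,1,1,1,1,1,1,2).

Computing H_k = (kernel of ∂_k) / (image of ∂_{k+1}):

  H_0: rank C_0 − rank ∂_1 = 7 − 6 = 1, and the invariant factors of ∂_1 are all 1, so H_0 = Z.
  H_1: rank ker ∂_1 − rank ∂_2 = (18 − 6) − 12 = 0, and ∂_2 has invariant factor 2 > 1, so H_1 = Z/2.
  H_2: rank ker ∂_2 − rank ∂_3 = (12 − 12) − 0 = 0, and there is no ∂_3, so H_2 = 0.

H_0 = Z,  H_1 = Z/2,  H_2 = 0.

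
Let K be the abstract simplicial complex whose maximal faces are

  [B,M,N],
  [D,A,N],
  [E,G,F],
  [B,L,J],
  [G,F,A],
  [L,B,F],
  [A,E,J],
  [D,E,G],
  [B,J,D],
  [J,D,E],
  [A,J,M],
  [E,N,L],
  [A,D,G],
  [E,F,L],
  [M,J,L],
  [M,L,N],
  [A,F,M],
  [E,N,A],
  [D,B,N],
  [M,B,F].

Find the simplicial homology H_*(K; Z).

H_0 ≅ Z,  H_1 ≅ Z ⊕ Z/2,  H_2 = 0.

Take the total order A < B < D < E < F < G < J < L < M < N on the vertex set. Then K (dimension 2) consists of the simplices:

  0-simplices (10): A, B, D, E, F, G, J, L, M, N
  1-simplices (30): AD, AE, AF, AG, AJ, AM, AN, BD, BF, BJ, BL, BM, BN, DE, DG, DJ, DN, EF, EG, EJ, EL, EN, FG, FL, FM, JL, JM, LM, LN, MN
  2-simplices (20): ADG, ADN, AEJ, AEN, AFG, AFM, AJM, BDJ, BDN, BFL, BFM, BJL, BMN, DEG, DEJ, EFG, EFL, ELN, JLM, LMN

Hence C_0 ≅ Z^10, C_1 ≅ Z^30, C_2 ≅ Z^20.

The boundary map ∂_1: C_1 → C_0 maps an edge to its endpoints' difference, ∂[p,q] = q − p. For instance
  ∂JL = L − J.
The resulting 10×30 matrix has rank 9, and its Smith normal form has invariant factors (1,1,1,1,1,1,1,1,1).

Boundary ∂_2: C_2 → C_1 sends each 2-simplex [p,q,r] to [q,r] − [p,r] + [p,q]. For instance
  ∂AJM = JM − AM + AJ,
  ∂JLM = LM − JM + JL.
This gives a 30×20 integer matrix of rank 20; reducing to Smith normal form yields diagonal entries (1,1,1,1,1,1,1,1,1,1,1,1,1,1,1,1,1,1,1,2).

From H_k ≅ ker(∂_k) / im(∂_{k+1}) we obtain:

  H_0: rank C_0 − rank ∂_1 = 10 − 9 = 1, and the invariant factors of ∂_1 are all 1, so H_0 ≅ Z.
  H_1: rank ker ∂_1 − rank ∂_2 = (30 − 9) − 20 = 1, and ∂_2 has invariant factor 2 > 1, so H_1 ≅ Z ⊕ Z/2.
  H_2: rank ker ∂_2 − rank ∂_3 = (20 − 20) − 0 = 0, and there is no ∂_3, so H_2 ≅ 0.

As a check, the Euler characteristic is 10 − 30 + 20 = 0, which agrees with 1 − 1 + 0 = 0.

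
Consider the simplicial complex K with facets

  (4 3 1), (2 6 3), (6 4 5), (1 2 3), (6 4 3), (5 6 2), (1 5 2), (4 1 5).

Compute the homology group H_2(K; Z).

Fix the vertex order 1 < 2 < 3 < 4 < 5 < 6 and write every simplex with vertices in increasing order. Then dim K = 2 and the simplices of K are:

  0-simplices (6): [1], [2], [3], [4], [5], [6]
  1-simplices (12): [1,2], [1,3], [1,4], [1,5], [2,3], [2,5], [2,6], [3,4], [3,6], [4,5], [4,6], [5,6]
  2-simplices (8): [1,2,3], [1,2,5], [1,3,4], [1,4,5], [2,3,6], [2,5,6], [3,4,6], [4,5,6]

giving chain groups C_0 ≅ Z^6, C_1 ≅ Z^12, C_2 ≅ Z^8.

The boundary map ∂_1: C_1 → C_0 sends each edge [p,q] (with p < q) to q − p. For instance
  ∂[1,4] = [4] − [1].
The 6×12 boundary matrix has rank 5 and Smith normal form diag(1,1,1,1,1).

The boundary map ∂_2: C_2 → C_1 maps a triangle to the signed sum of its edges. For instance
  ∂[4,5,6] = [5,6] − [4,6] + [4,5],
  ∂[1,2,3] = [2,3] − [1,3] + [1,2].
The resulting 12×8 matrix has rank 7, and its Smith normal form has invariant factors (1,1,1,1,1,1,1).

Now H_k = ker ∂_k / im ∂_{k+1}, so:

  H_2: rank ker ∂_2 − rank ∂_3 = (8 − 7) − 0 = 1, and there is no ∂_3, so H_2 = Z.

H_2 ≅ Z.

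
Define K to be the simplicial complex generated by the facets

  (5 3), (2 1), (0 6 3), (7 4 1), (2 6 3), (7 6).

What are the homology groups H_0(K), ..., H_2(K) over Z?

H_0 ≅ Z,  H_1 ≅ Z,  H_2 = 0.

We work with the vertex ordering 0 < 1 < 2 < 3 < 4 < 5 < 6 < 7. The simplices of K, each written with vertices in increasing order, are:

  0-simplices (8): [0], [1], [2], [3], [4], [5], [6], [7]
  1-simplices (11): [0,3], [0,6], [1,2], [1,4], [1,7], [2,3], [2,6], [3,5], [3,6], [4,7], [6,7]
  2-simplices (3): [0,3,6], [1,4,7], [2,3,6]

Hence C_0 ≅ Z^8, C_1 ≅ Z^11, C_2 ≅ Z^3.

∂_1: C_1 → C_0 sends each edge [p,q] (with p < q) to q − p. For instance
  ∂[2,3] = [3] − [2].
The 8×11 boundary matrix has rank 7 and Smith normal form diag(1,1,1,1,1,1,1).

Boundary ∂_2: C_2 → C_1 sends each 2-simplex [p,q,r] to [q,r] − [p,r] + [p,q]. For instance
  ∂[1,4,7] = [4,7] − [1,7] + [1,4],
  ∂[2,3,6] = [3,6] − [2,6] + [2,3].
As a 11×3 matrix over Z this has rank 3, with invariant factors (1,1,1).

From H_k ≅ ker(∂_k) / im(∂_{k+1}) we obtain:

  H_0: rank C_0 − rank ∂_1 = 8 − 7 = 1, and the invariant factors of ∂_1 are all 1, so H_0 = Z.
  H_1: rank ker ∂_1 − rank ∂_2 = (11 − 7) − 3 = 1, and the invariant factors of ∂_2 are all 1, so H_1 = Z.
  H_2: rank ker ∂_2 − rank ∂_3 = (3 − 3) − 0 = 0, and there is no ∂_3, so H_2 = 0.

As a check, the Euler characteristic is 8 − 11 + 3 = 0, which agrees with 1 − 1 + 0 = 0.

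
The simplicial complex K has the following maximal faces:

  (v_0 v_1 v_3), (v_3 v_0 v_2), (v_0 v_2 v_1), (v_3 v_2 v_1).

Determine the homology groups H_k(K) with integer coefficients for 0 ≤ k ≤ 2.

Fix the vertex order v_0 < v_1 < v_2 < v_3 and write every simplex with vertices in increasing order. Then dim K = 2 and the simplices of K are:

  0-simplices (4): [v_0], [v_1], [v_2], [v_3]
  1-simplices (6): [v_0,v_1], [v_0,v_2], [v_0,v_3], [v_1,v_2], [v_1,v_3], [v_2,v_3]
  2-simplices (4): [v_0,v_1,v_2], [v_0,v_1,v_3], [v_0,v_2,v_3], [v_1,v_2,v_3]

so the chain groups are C_0 ≅ Z^4, C_1 ≅ Z^6, C_2 ≅ Z^4.

∂_1: C_1 → C_0 is given by ∂[p,q] = [q] − [p].
The resulting 4×6 matrix has rank 3, and its Smith normal form has invariant factors (1,1,1).

∂_2: C_2 → C_1 maps a triangle to the signed sum of its edges. For instance
  ∂[v_0,v_1,v_3] = [v_1,v_3] − [v_0,v_3] + [v_0,v_1],
  ∂[v_1,v_2,v_3] = [v_2,v_3] − [v_1,v_3] + [v_1,v_2].
The 6×4 boundary matrix has rank 3 and Smith normal form diag(1,1,1).

Reading off H_k = ker ∂_k / im ∂_{k+1}:

  H_0: rank C_0 − rank ∂_1 = 4 − 3 = 1, and the invariant factors of ∂_1 are all 1, so H_0 = Z.
  H_1: rank ker ∂_1 − rank ∂_2 = (6 − 3) − 3 = 0, and the invariant factors of ∂_2 are all 1, so H_1 = 0.
  H_2: rank ker ∂_2 − rank ∂_3 = (4 − 3) − 0 = 1, and there is no ∂_3, so H_2 = Z.

As a check, the Euler characteristic is 4 − 6 + 4 = 2, which agrees with 1 − 0 + 1 = 2.
(K is a triangulation of the 2-sphere S^2.)

H_0 ≅ Z,  H_1 = 0,  H_2 ≅ Z.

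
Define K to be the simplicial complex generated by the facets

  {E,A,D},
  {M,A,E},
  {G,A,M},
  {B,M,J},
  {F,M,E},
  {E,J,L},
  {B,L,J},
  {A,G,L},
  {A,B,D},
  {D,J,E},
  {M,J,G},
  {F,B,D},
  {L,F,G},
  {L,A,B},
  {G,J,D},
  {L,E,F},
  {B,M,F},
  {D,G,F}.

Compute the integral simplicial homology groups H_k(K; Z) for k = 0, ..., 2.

H_0 ≅ Z,  H_1 ≅ Z^2,  H_2 ≅ Z.

Take the total order A < B < D < E < F < G < J < L < M on the vertex set. Then K (dimension 2) consists of the simplices:

  0-simplices (9): A, B, D, E, F, G, J, L, M
  1-simplices (27): AB, AD, AE, AG, AL, AM, BD, BF, BJ, BL, BM, DE, DF, DG, DJ, EF, EJ, EL, EM, FG, FL, FM, GJ, GL, GM, JL, JM
  2-simplices (18): ABD, ABL, ADE, AEM, AGL, AGM, BDF, BFM, BJL, BJM, DEJ, DFG, DGJ, EFL, EFM, EJL, FGL, GJM

giving chain groups C_0 ≅ Z^9, C_1 ≅ Z^27, C_2 ≅ Z^18.

The boundary map ∂_1: C_1 → C_0 sends each edge [p,q] (with p < q) to q − p.
As a 9×27 matrix over Z this has rank 8, with invariant factors (1,1,1,1,1,1,1,1).

The boundary map ∂_2: C_2 → C_1 acts by ∂[p,q,r] = [q,r] − [p,r] + [p,q]. For instance
  ∂EFM = FM − EM + EF,
  ∂DGJ = GJ − DJ + DG.
As a 27×18 matrix over Z this has rank 17, with invariant factors (1,1,1,1,1,1,1,1,1,1,1,1,1,1,1,1,1).

Reading off H_k = ker ∂_k / im ∂_{k+1}:

  H_0: rank C_0 − rank ∂_1 = 9 − 8 = 1, and the invariant factors of ∂_1 are all 1, so H_0 = Z.
  H_1: rank ker ∂_1 − rank ∂_2 = (27 − 8) − 17 = 2, and the invariant factors of ∂_2 are all 1, so H_1 = Z^2.
  H_2: rank ker ∂_2 − rank ∂_3 = (18 − 17) − 0 = 1, and there is no ∂_3, so H_2 = Z.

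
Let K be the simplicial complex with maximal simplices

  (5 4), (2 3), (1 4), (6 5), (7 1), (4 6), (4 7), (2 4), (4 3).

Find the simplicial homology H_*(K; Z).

H_0 ≅ Z,  H_1 ≅ Z^3.

Take the total order 1 < 2 < 3 < 4 < 5 < 6 < 7 on the vertex set. Then K (dimension 1) consists of the simplices:

  0-simplices (7): [1], [2], [3], [4], [5], [6], [7]
  1-simplices (9): [1,4], [1,7], [2,3], [2,4], [3,4], [4,5], [4,6], [4,7], [5,6]

so the chain groups are C_0 ≅ Z^7, C_1 ≅ Z^9.

Boundary ∂_1: C_1 → C_0 is given by ∂[p,q] = [q] − [p]. For instance
  ∂[2,3] = [3] − [2].
The resulting 7×9 matrix has rank 6, and its Smith normal form has invariant factors (1,1,1,1,1,1).

Computing H_k = (kernel of ∂_k) / (image of ∂_{k+1}):

  H_0: rank C_0 − rank ∂_1 = 7 − 6 = 1, and the invariant factors of ∂_1 are all 1, so H_0 ≅ Z.
  H_1: rank ker ∂_1 − rank ∂_2 = (9 − 6) − 0 = 3, and there is no ∂_2, so H_1 ≅ Z^3.

(K is a triangulation of a wedge of 3 circles.)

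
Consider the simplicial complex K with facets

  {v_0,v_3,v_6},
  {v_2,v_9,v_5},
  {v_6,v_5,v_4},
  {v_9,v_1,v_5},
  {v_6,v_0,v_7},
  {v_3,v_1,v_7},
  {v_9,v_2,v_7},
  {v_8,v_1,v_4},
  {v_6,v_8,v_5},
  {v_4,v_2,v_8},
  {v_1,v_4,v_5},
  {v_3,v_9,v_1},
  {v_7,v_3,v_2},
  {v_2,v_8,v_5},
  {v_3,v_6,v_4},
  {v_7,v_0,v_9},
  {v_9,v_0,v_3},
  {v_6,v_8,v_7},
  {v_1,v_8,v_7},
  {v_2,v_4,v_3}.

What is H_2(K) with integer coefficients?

H_2 = 0.

Order the vertices as v_0 < v_1 < v_2 < v_3 < v_4 < v_5 < v_6 < v_7 < v_8 < v_9. Listing each simplex with vertices in this order, K has dimension 2 with simplices:

  0-simplices (10): [v_0], [v_1], [v_2], [v_3], [v_4], [v_5], [v_6], [v_7], [v_8], [v_9]
  1-simplices (30): (30 of them)
  2-simplices (20): (20 of them)

giving chain groups C_0 ≅ Z^10, C_1 ≅ Z^30, C_2 ≅ Z^20.

∂_1: C_1 → C_0 maps an edge to its endpoints' difference, ∂[p,q] = q − p. For instance
  ∂[v_2,v_8] = [v_8] − [v_2].
As a 10×30 matrix over Z this has rank 9, with invariant factors (1,1,1,1,1,1,1,1,1).

Boundary ∂_2: C_2 → C_1 acts by ∂[p,q,r] = [q,r] − [p,r] + [p,q]. For instance
  ∂[v_1,v_3,v_7] = [v_3,v_7] − [v_1,v_7] + [v_1,v_3],
  ∂[v_0,v_3,v_9] = [v_3,v_9] − [v_0,v_9] + [v_0,v_3].
This gives a 30×20 integer matrix of rank 20; reducing to Smith normal form yields diagonal entries (1,1,1,1,1,1,1,1,1,1,1,1,1,1,1,1,1,1,1,2).

Now H_k = ker ∂_k / im ∂_{k+1}, so:

  H_2: rank ker ∂_2 − rank ∂_3 = (20 − 20) − 0 = 0, and there is no ∂_3, so H_2 = 0.

(K is a triangulation of the Klein bottle.)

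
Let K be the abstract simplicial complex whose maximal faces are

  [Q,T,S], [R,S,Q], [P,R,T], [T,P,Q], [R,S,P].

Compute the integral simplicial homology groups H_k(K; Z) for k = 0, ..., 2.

K has 5 vertices, 10 edges, 5 triangles.
rank ∂_0 = 0, rank ∂_1 = 4 ⇒ b_0 = 5 − 0 − 4 = 1; all invariant factors of ∂_1 are 1 so no torsion. So H_0 ≅ Z.
rank ∂_1 = 4, rank ∂_2 = 5 ⇒ b_1 = 10 − 4 − 5 = 1; all invariant factors of ∂_2 are 1 so no torsion. So H_1 ≅ Z.
rank ∂_2 = 5, rank ∂_3 = 0 ⇒ b_2 = 5 − 5 − 0 = 0. So H_2 ≅ 0.

H_0 ≅ Z,  H_1 ≅ Z,  H_2 = 0.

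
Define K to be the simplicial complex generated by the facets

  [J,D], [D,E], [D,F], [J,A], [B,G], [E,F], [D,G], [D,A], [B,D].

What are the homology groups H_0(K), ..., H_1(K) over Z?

H_0 ≅ Z,  H_1 ≅ Z^3.

Fix the vertex order A < B < D < E < F < G < J and write every simplex with vertices in increasing order. Then dim K = 1 and the simplices of K are:

  0-simplices (7): A, B, D, E, F, G, J
  1-simplices (9): AD, AJ, BD, BG, DE, DF, DG, DJ, EF

giving chain groups C_0 ≅ Z^7, C_1 ≅ Z^9.

The boundary map ∂_1: C_1 → C_0 is given by ∂[p,q] = [q] − [p]. For instance
  ∂DE = E − D.
The resulting 7×9 matrix has rank 6, and its Smith normal form has invariant factors (1,1,1,1,1,1).

Now H_k = ker ∂_k / im ∂_{k+1}, so:

  H_0: rank C_0 − rank ∂_1 = 7 − 6 = 1, and the invariant factors of ∂_1 are all 1, so H_0 = Z.
  H_1: rank ker ∂_1 − rank ∂_2 = (9 − 6) − 0 = 3, and there is no ∂_2, so H_1 = Z^3.

As a check, the Euler characteristic is 7 − 9 = -2, which agrees with 1 − 3 = -2.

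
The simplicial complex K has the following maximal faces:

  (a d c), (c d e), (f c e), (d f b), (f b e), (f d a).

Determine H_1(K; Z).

Take the total order a < b < c < d < e < f on the vertex set. Then K (dimension 2) consists of the simplices:

  0-simplices (6): a, b, c, d, e, f
  1-simplices (12): ac, ad, af, bd, be, bf, cd, ce, cf, de, df, ef
  2-simplices (6): acd, adf, bdf, bef, cde, cef

giving chain groups C_0 ≅ Z^6, C_1 ≅ Z^12, C_2 ≅ Z^6.

Boundary ∂_1: C_1 → C_0 is given by ∂[p,q] = [q] − [p]. For instance
  ∂ef = f − e.
The resulting 6×12 matrix has rank 5, and its Smith normal form has invariant factors (1,1,1,1,1).

The boundary map ∂_2: C_2 → C_1 sends each 2-simplex [p,q,r] to [q,r] − [p,r] + [p,q]. For instance
  ∂adf = df − af + ad,
  ∂cde = de − ce + cd.
The 12×6 boundary matrix has rank 6 and Smith normal form diag(1,1,1,1,1,1).

Now H_k = ker ∂_k / im ∂_{k+1}, so:

  H_1: rank ker ∂_1 − rank ∂_2 = (12 − 5) − 6 = 1, and the invariant factors of ∂_2 are all 1, so H_1 = Z.

H_1 ≅ Z.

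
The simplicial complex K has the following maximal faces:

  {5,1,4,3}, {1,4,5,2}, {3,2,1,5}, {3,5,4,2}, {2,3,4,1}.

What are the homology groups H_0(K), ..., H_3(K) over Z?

Take the total order 1 < 2 < 3 < 4 < 5 on the vertex set. Then K (dimension 3) consists of the simplices:

  0-simplices (5): [1], [2], [3], [4], [5]
  1-simplices (10): [1,2], [1,3], [1,4], [1,5], [2,3], [2,4], [2,5], [3,4], [3,5], [4,5]
  2-simplices (10): [1,2,3], [1,2,4], [1,2,5], [1,3,4], [1,3,5], [1,4,5], [2,3,4], [2,3,5], [2,4,5], [3,4,5]
  3-simplices (5): [1,2,3,4], [1,2,3,5], [1,2,4,5], [1,3,4,5], [2,3,4,5]

so the chain groups are C_0 ≅ Z^5, C_1 ≅ Z^10, C_2 ≅ Z^10, C_3 ≅ Z^5.

∂_1: C_1 → C_0 sends each edge [p,q] (with p < q) to q − p. For instance
  ∂[1,3] = [3] − [1].
The 5×10 boundary matrix has rank 4 and Smith normal form diag(1,1,1,1).

The boundary map ∂_2: C_2 → C_1 maps a triangle to the signed sum of its edges. For instance
  ∂[1,4,5] = [4,5] − [1,5] + [1,4],
  ∂[1,3,5] = [3,5] − [1,5] + [1,3].
The resulting 10×10 matrix has rank 6, and its Smith normal form has invariant factors (1,1,1,1,1,1).

The boundary map ∂_3: C_3 → C_2 sends each 3-simplex σ to the alternating sum Σ_i (−1)^i (σ with its i-th vertex removed). For instance
  ∂[1,2,3,4] = [2,3,4] − [1,3,4] + [1,2,4] − [1,2,3],
  ∂[1,2,3,5] = [2,3,5] − [1,3,5] + [1,2,5] − [1,2,3].
This gives a 10×5 integer matrix of rank 4; reducing to Smith normal form yields diagonal entries (1,1,1,1).

Now H_k = ker ∂_k / im ∂_{k+1}, so:

  H_0: rank C_0 − rank ∂_1 = 5 − 4 = 1, and the invariant factors of ∂_1 are all 1, so H_0 = Z.
  H_1: rank ker ∂_1 − rank ∂_2 = (10 − 4) − 6 = 0, and the invariant factors of ∂_2 are all 1, so H_1 = 0.
  H_2: rank ker ∂_2 − rank ∂_3 = (10 − 6) − 4 = 0, and the invariant factors of ∂_3 are all 1, so H_2 = 0.
  H_3: rank ker ∂_3 − rank ∂_4 = (5 − 4) − 0 = 1, and there is no ∂_4, so H_3 = Z.

H_0 ≅ Z,  H_1 = 0,  H_2 = 0,  H_3 ≅ Z.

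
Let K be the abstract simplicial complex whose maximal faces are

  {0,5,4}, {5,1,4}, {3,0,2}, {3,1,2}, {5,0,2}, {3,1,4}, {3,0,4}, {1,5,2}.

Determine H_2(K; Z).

H_2 ≅ Z.

Order the vertices as 0 < 1 < 2 < 3 < 4 < 5. Listing each simplex with vertices in this order, K has dimension 2 with simplices:

  0-simplices (6): [0], [1], [2], [3], [4], [5]
  1-simplices (12): [0,2], [0,3], [0,4], [0,5], [1,2], [1,3], [1,4], [1,5], [2,3], [2,5], [3,4], [4,5]
  2-simplices (8): [0,2,3], [0,2,5], [0,3,4], [0,4,5], [1,2,3], [1,2,5], [1,3,4], [1,4,5]

Hence C_0 ≅ Z^6, C_1 ≅ Z^12, C_2 ≅ Z^8.

The boundary map ∂_1: C_1 → C_0 maps an edge to its endpoints' difference, ∂[p,q] = q − p.
This gives a 6×12 integer matrix of rank 5; reducing to Smith normal form yields diagonal entries (1,1,1,1,1).

∂_2: C_2 → C_1 sends each 2-simplex [p,q,r] to [q,r] − [p,r] + [p,q]. For instance
  ∂[1,4,5] = [4,5] − [1,5] + [1,4],
  ∂[0,2,5] = [2,5] − [0,5] + [0,2].
The 12×8 boundary matrix has rank 7 and Smith normal form diag(1,1,1,1,1,1,1).

Computing H_k = (kernel of ∂_k) / (image of ∂_{k+1}):

  H_2: rank ker ∂_2 − rank ∂_3 = (8 − 7) − 0 = 1, and there is no ∂_3, so H_2 ≅ Z.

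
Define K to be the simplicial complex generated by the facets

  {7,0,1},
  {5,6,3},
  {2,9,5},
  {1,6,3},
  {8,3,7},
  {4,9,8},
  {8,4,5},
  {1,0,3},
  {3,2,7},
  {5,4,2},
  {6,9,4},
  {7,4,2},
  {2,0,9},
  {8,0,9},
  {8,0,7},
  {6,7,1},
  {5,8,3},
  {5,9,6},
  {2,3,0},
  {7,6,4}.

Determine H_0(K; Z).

H_0 ≅ Z.

Fix the vertex order 0 < 1 < 2 < 3 < 4 < 5 < 6 < 7 < 8 < 9 and write every simplex with vertices in increasing order. Then dim K = 2 and the simplices of K are:

  0-simplices (10): [0], [1], [2], [3], [4], [5], [6], [7], [8], [9]
  1-simplices (30): (30 of them)
  2-simplices (20): (20 of them)

so the chain groups are C_0 ≅ Z^10, C_1 ≅ Z^30, C_2 ≅ Z^20.

The boundary map ∂_1: C_1 → C_0 maps an edge to its endpoints' difference, ∂[p,q] = q − p. For instance
  ∂[4,5] = [5] − [4].
This gives a 10×30 integer matrix of rank 9; reducing to Smith normal form yields diagonal entries (1,1,1,1,1,1,1,1,1).

The boundary map ∂_2: C_2 → C_1 sends each 2-simplex [p,q,r] to [q,r] − [p,r] + [p,q]. For instance
  ∂[2,3,7] = [3,7] − [2,7] + [2,3],
  ∂[0,2,9] = [2,9] − [0,9] + [0,2].
As a 30×20 matrix over Z this has rank 20, with invariant factors (1,1,1,1,1,1,1,1,1,1,1,1,1,1,1,1,1,1,1,2).

Reading off H_k = ker ∂_k / im ∂_{k+1}:

  H_0: rank C_0 − rank ∂_1 = 10 − 9 = 1, and the invariant factors of ∂_1 are all 1, so H_0 ≅ Z.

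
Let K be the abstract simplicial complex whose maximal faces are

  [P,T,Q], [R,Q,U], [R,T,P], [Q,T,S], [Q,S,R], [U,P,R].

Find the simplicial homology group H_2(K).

K has 6 vertices, 12 edges, 6 triangles.
rank ∂_2 = 6, rank ∂_3 = 0 ⇒ b_2 = 6 − 6 − 0 = 0. So H_2 ≅ 0.

H_2 = 0.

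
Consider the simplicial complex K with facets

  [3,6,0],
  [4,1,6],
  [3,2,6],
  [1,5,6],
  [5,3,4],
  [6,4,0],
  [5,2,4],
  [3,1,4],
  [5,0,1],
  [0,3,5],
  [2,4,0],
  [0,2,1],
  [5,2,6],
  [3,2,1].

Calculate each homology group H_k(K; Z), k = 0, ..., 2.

H_0 = Z,  H_1 = Z^2,  H_2 = Z.

Order the vertices as 0 < 1 < 2 < 3 < 4 < 5 < 6. Listing each simplex with vertices in this order, K has dimension 2 with simplices:

  0-simplices (7): [0], [1], [2], [3], [4], [5], [6]
  1-simplices (21): [0,1], [0,2], [0,3], [0,4], [0,5], [0,6], [1,2], [1,3], [1,4], [1,5], [1,6], [2,3], [2,4], [2,5], [2,6], [3,4], [3,5], [3,6], [4,5], [4,6], [5,6]
  2-simplices (14): [0,1,2], [0,1,5], [0,2,4], [0,3,5], [0,3,6], [0,4,6], [1,2,3], [1,3,4], [1,4,6], [1,5,6], [2,3,6], [2,4,5], [2,5,6], [3,4,5]

so the chain groups are C_0 ≅ Z^7, C_1 ≅ Z^21, C_2 ≅ Z^14.

∂_1: C_1 → C_0 sends each edge [p,q] (with p < q) to q − p. For instance
  ∂[1,2] = [2] − [1].
The 7×21 boundary matrix has rank 6 and Smith normal form diag(1,1,1,1,1,1).

∂_2: C_2 → C_1 acts by ∂[p,q,r] = [q,r] − [p,r] + [p,q]. For instance
  ∂[2,5,6] = [5,6] − [2,6] + [2,5],
  ∂[0,3,5] = [3,5] − [0,5] + [0,3].
The 21×14 boundary matrix has rank 13 and Smith normal form diag(1,1,1,1,1,1,1,1,1,1,1,1,1).

Reading off H_k = ker ∂_k / im ∂_{k+1}:

  H_0: rank C_0 − rank ∂_1 = 7 − 6 = 1, and the invariant factors of ∂_1 are all 1, so H_0 = Z.
  H_1: rank ker ∂_1 − rank ∂_2 = (21 − 6) − 13 = 2, and the invariant factors of ∂_2 are all 1, so H_1 = Z^2.
  H_2: rank ker ∂_2 − rank ∂_3 = (14 − 13) − 0 = 1, and there is no ∂_3, so H_2 = Z.

(K is a triangulation of the torus T^2.)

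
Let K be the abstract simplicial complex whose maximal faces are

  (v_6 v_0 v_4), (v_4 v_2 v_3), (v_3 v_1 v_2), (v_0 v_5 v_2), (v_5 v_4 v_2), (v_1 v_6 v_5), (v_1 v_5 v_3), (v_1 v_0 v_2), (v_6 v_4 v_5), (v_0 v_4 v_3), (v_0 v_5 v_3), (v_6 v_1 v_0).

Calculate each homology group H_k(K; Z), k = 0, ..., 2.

Take the total order v_0 < v_1 < v_2 < v_3 < v_4 < v_5 < v_6 on the vertex set. Then K (dimension 2) consists of the simplices:

  0-simplices (7): [v_0], [v_1], [v_2], [v_3], [v_4], [v_5], [v_6]
  1-simplices (18): (18 of them)
  2-simplices (12): (12 of them)

Hence C_0 ≅ Z^7, C_1 ≅ Z^18, C_2 ≅ Z^12.

∂_1: C_1 → C_0 is given by ∂[p,q] = [q] − [p]. For instance
  ∂[v_0,v_2] = [v_2] − [v_0].
As a 7×18 matrix over Z this has rank 6, with invariant factors (1,1,1,1,1,1).

Boundary ∂_2: C_2 → C_1 maps a triangle to the signed sum of its edges. For instance
  ∂[v_2,v_4,v_5] = [v_4,v_5] − [v_2,v_5] + [v_2,v_4],
  ∂[v_1,v_3,v_5] = [v_3,v_5] − [v_1,v_5] + [v_1,v_3].
The 18×12 boundary matrix has rank 12 and Smith normal form diag(1,1,1,1,1,1,1,1,1,1,1,2).

From H_k ≅ ker(∂_k) / im(∂_{k+1}) we obtain:

  H_0: rank C_0 − rank ∂_1 = 7 − 6 = 1, and the invariant factors of ∂_1 are all 1, so H_0 ≅ Z.
  H_1: rank ker ∂_1 − rank ∂_2 = (18 − 6) − 12 = 0, and ∂_2 has invariant factor 2 > 1, so H_1 ≅ Z/2.
  H_2: rank ker ∂_2 − rank ∂_3 = (12 − 12) − 0 = 0, and there is no ∂_3, so H_2 ≅ 0.

As a check, the Euler characteristic is 7 − 18 + 12 = 1, which agrees with 1 − 0 + 0 = 1.

H_0 ≅ Z,  H_1 ≅ Z/2,  H_2 = 0.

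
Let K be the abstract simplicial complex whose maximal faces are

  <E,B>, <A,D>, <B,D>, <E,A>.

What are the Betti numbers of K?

Order the vertices as A < B < D < E. Listing each simplex with vertices in this order, K has dimension 1 with simplices:

  0-simplices (4): A, B, D, E
  1-simplices (4): AD, AE, BD, BE

so the chain groups are C_0 ≅ Z^4, C_1 ≅ Z^4.

Boundary ∂_1: C_1 → C_0 sends each edge [p,q] (with p < q) to q − p. For instance
  ∂AD = D − A.
The 4×4 boundary matrix has rank 3 and Smith normal form diag(1,1,1).

Now H_k = ker ∂_k / im ∂_{k+1}, so:

  H_0: rank C_0 − rank ∂_1 = 4 − 3 = 1, and the invariant factors of ∂_1 are all 1, so H_0 ≅ Z.
  H_1: rank ker ∂_1 − rank ∂_2 = (4 − 3) − 0 = 1, and there is no ∂_2, so H_1 ≅ Z.

As a check, the Euler characteristic is 4 − 4 = 0, which agrees with 1 − 1 = 0.

Hence the Betti numbers are b_0 = 1, b_1 = 1.

b_0 = 1, b_1 = 1.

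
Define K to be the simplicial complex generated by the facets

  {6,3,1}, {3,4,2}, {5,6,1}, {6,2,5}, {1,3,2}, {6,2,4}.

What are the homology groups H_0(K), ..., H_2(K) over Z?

Order the vertices as 1 < 2 < 3 < 4 < 5 < 6. Listing each simplex with vertices in this order, K has dimension 2 with simplices:

  0-simplices (6): [1], [2], [3], [4], [5], [6]
  1-simplices (12): [1,2], [1,3], [1,5], [1,6], [2,3], [2,4], [2,5], [2,6], [3,4], [3,6], [4,6], [5,6]
  2-simplices (6): [1,2,3], [1,3,6], [1,5,6], [2,3,4], [2,4,6], [2,5,6]

Hence C_0 ≅ Z^6, C_1 ≅ Z^12, C_2 ≅ Z^6.

∂_1: C_1 → C_0 maps an edge to its endpoints' difference, ∂[p,q] = q − p.
The 6×12 boundary matrix has rank 5 and Smith normal form diag(1,1,1,1,1).

The boundary map ∂_2: C_2 → C_1 acts by ∂[p,q,r] = [q,r] − [p,r] + [p,q]. For instance
  ∂[1,3,6] = [3,6] − [1,6] + [1,3],
  ∂[2,4,6] = [4,6] − [2,6] + [2,4].
The 12×6 boundary matrix has rank 6 and Smith normal form diag(1,1,1,1,1,1).

Computing H_k = (kernel of ∂_k) / (image of ∂_{k+1}):

  H_0: rank C_0 − rank ∂_1 = 6 − 5 = 1, and the invariant factors of ∂_1 are all 1, so H_0 ≅ Z.
  H_1: rank ker ∂_1 − rank ∂_2 = (12 − 5) − 6 = 1, and the invariant factors of ∂_2 are all 1, so H_1 ≅ Z.
  H_2: rank ker ∂_2 − rank ∂_3 = (6 − 6) − 0 = 0, and there is no ∂_3, so H_2 ≅ 0.

H_0 = Z,  H_1 = Z,  H_2 = 0.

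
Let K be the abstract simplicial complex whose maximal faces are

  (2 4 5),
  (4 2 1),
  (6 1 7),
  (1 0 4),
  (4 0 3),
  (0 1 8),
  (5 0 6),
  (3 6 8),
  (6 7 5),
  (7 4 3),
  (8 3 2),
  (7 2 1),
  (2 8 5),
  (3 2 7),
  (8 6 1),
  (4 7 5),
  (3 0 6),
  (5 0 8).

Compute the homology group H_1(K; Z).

H_1 ≅ Z ⊕ Z_2.

K has 9 vertices, 27 edges, 18 triangles.
rank ∂_1 = 8, rank ∂_2 = 18 ⇒ b_1 = 27 − 8 − 18 = 1; ∂_2 has invariant factor(s) [2] giving torsion. So H_1 ≅ Z ⊕ Z_2.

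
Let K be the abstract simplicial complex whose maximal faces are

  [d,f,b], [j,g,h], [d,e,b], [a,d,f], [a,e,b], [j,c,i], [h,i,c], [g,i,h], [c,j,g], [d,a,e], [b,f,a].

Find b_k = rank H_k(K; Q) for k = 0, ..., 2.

b_0 = 2, b_1 = 1, b_2 = 1.

Order the vertices as a < b < c < d < e < f < g < h < i < j. Listing each simplex with vertices in this order, K has dimension 2 with simplices:

  0-simplices (10): a, b, c, d, e, f, g, h, i, j
  1-simplices (19): ab, ad, ae, af, bd, be, bf, cg, ch, ci, cj, de, df, gh, gi, gj, hi, hj, ij
  2-simplices (11): abe, abf, ade, adf, bde, bdf, cgj, chi, cij, ghi, ghj

Hence C_0 ≅ Z^10, C_1 ≅ Z^19, C_2 ≅ Z^11.

The boundary map ∂_1: C_1 → C_0 is given by ∂[p,q] = [q] − [p]. For instance
  ∂gj = j − g.
This gives a 10×19 integer matrix of rank 8; reducing to Smith normal form yields diagonal entries (1,1,1,1,1,1,1,1).

Boundary ∂_2: C_2 → C_1 acts by ∂[p,q,r] = [q,r] − [p,r] + [p,q]. For instance
  ∂abe = be − ae + ab,
  ∂chi = hi − ci + ch.
The resulting 19×11 matrix has rank 10, and its Smith normal form has invariant factors (1,1,1,1,1,1,1,1,1,1).

Now H_k = ker ∂_k / im ∂_{k+1}, so:

  H_0: rank C_0 − rank ∂_1 = 10 − 8 = 2, and the invariant factors of ∂_1 are all 1, so H_0 = Z^2.
  H_1: rank ker ∂_1 − rank ∂_2 = (19 − 8) − 10 = 1, and the invariant factors of ∂_2 are all 1, so H_1 = Z.
  H_2: rank ker ∂_2 − rank ∂_3 = (11 − 10) − 0 = 1, and there is no ∂_3, so H_2 = Z.

As a check, the Euler characteristic is 10 − 19 + 11 = 2, which agrees with 2 − 1 + 1 = 2.

Hence the Betti numbers are b_0 = 2, b_1 = 1, b_2 = 1.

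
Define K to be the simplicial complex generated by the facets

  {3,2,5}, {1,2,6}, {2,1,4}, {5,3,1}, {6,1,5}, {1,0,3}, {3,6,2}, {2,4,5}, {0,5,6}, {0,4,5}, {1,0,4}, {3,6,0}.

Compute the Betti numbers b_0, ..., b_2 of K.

b_0 = 1, b_1 = 0, b_2 = 0.

We work with the vertex ordering 0 < 1 < 2 < 3 < 4 < 5 < 6. The simplices of K, each written with vertices in increasing order, are:

  0-simplices (7): [0], [1], [2], [3], [4], [5], [6]
  1-simplices (18): [0,1], [0,3], [0,4], [0,5], [0,6], [1,2], [1,3], [1,4], [1,5], [1,6], [2,3], [2,4], [2,5], [2,6], [3,5], [3,6], [4,5], [5,6]
  2-simplices (12): [0,1,3], [0,1,4], [0,3,6], [0,4,5], [0,5,6], [1,2,4], [1,2,6], [1,3,5], [1,5,6], [2,3,5], [2,3,6], [2,4,5]

so the chain groups are C_0 ≅ Z^7, C_1 ≅ Z^18, C_2 ≅ Z^12.

Boundary ∂_1: C_1 → C_0 is given by ∂[p,q] = [q] − [p].
The 7×18 boundary matrix has rank 6 and Smith normal form diag(1,1,1,1,1,1).

∂_2: C_2 → C_1 sends each 2-simplex [p,q,r] to [q,r] − [p,r] + [p,q]. For instance
  ∂[1,2,6] = [2,6] − [1,6] + [1,2],
  ∂[1,2,4] = [2,4] − [1,4] + [1,2].
The resulting 18×12 matrix has rank 12, and its Smith normal form has invariant factors (1,1,1,1,1,1,1,1,1,1,1,2).

Now H_k = ker ∂_k / im ∂_{k+1}, so:

  H_0: rank C_0 − rank ∂_1 = 7 − 6 = 1, and the invariant factors of ∂_1 are all 1, so H_0 = Z.
  H_1: rank ker ∂_1 − rank ∂_2 = (18 − 6) − 12 = 0, and ∂_2 has invariant factor 2 > 1, so H_1 = Z/2Z.
  H_2: rank ker ∂_2 − rank ∂_3 = (12 − 12) − 0 = 0, and there is no ∂_3, so H_2 = 0.

Hence the Betti numbers are b_0 = 1, b_1 = 0, b_2 = 0.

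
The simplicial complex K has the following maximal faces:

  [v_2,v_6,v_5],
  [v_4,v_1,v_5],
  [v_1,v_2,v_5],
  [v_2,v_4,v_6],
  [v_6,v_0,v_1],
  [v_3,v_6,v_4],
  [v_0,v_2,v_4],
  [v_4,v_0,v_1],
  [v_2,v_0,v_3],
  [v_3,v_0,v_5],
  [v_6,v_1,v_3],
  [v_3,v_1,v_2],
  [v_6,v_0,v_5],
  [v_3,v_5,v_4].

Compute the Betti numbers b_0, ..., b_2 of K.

We work with the vertex ordering v_0 < v_1 < v_2 < v_3 < v_4 < v_5 < v_6. The simplices of K, each written with vertices in increasing order, are:

  0-simplices (7): [v_0], [v_1], [v_2], [v_3], [v_4], [v_5], [v_6]
  1-simplices (21): (21 of them)
  2-simplices (14): (14 of them)

Hence C_0 ≅ Z^7, C_1 ≅ Z^21, C_2 ≅ Z^14.

Boundary ∂_1: C_1 → C_0 sends each edge [p,q] (with p < q) to q − p.
As a 7×21 matrix over Z this has rank 6, with invariant factors (1,1,1,1,1,1).

∂_2: C_2 → C_1 maps a triangle to the signed sum of its edges. For instance
  ∂[v_1,v_2,v_5] = [v_2,v_5] − [v_1,v_5] + [v_1,v_2],
  ∂[v_0,v_5,v_6] = [v_5,v_6] − [v_0,v_6] + [v_0,v_5].
This gives a 21×14 integer matrix of rank 13; reducing to Smith normal form yields diagonal entries (1,1,1,1,1,1,1,1,1,1,1,1,1).

Reading off H_k = ker ∂_k / im ∂_{k+1}:

  H_0: rank C_0 − rank ∂_1 = 7 − 6 = 1, and the invariant factors of ∂_1 are all 1, so H_0 ≅ Z.
  H_1: rank ker ∂_1 − rank ∂_2 = (21 − 6) − 13 = 2, and the invariant factors of ∂_2 are all 1, so H_1 ≅ Z^2.
  H_2: rank ker ∂_2 − rank ∂_3 = (14 − 13) − 0 = 1, and there is no ∂_3, so H_2 ≅ Z.

Hence the Betti numbers are b_0 = 1, b_1 = 2, b_2 = 1.

b_0 = 1, b_1 = 2, b_2 = 1.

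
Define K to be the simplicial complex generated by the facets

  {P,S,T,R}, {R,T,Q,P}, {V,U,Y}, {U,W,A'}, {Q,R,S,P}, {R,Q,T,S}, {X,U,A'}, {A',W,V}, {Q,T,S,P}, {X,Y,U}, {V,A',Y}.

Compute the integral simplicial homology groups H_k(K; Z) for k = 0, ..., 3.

H_0 ≅ Z^2,  H_1 ≅ Z,  H_2 = 0,  H_3 ≅ Z.

Fix the vertex order P < Q < R < S < T < U < V < W < X < Y < A' and write every simplex with vertices in increasing order. Then dim K = 3 and the simplices of K are:

  0-simplices (11): [P], [Q], [R], [S], [T], [U], [V], [W], [X], [Y], [A']
  1-simplices (22): [P,Q], [P,R], [P,S], [P,T], [Q,R], [Q,S], [Q,T], [R,S], [R,T], [S,T], [U,V], [U,W], [U,X], [U,Y], [U,A'], [V,W], [V,Y], [V,A'], [W,A'], [X,Y], [X,A'], [Y,A']
  2-simplices (16): [P,Q,R], [P,Q,S], [P,Q,T], [P,R,S], [P,R,T], [P,S,T], [Q,R,S], [Q,R,T], [Q,S,T], [R,S,T], [U,V,Y], [U,W,A'], [U,X,Y], [U,X,A'], [V,W,A'], [V,Y,A']
  3-simplices (5): [P,Q,R,S], [P,Q,R,T], [P,Q,S,T], [P,R,S,T], [Q,R,S,T]

giving chain groups C_0 ≅ Z^11, C_1 ≅ Z^22, C_2 ≅ Z^16, C_3 ≅ Z^5.

Boundary ∂_1: C_1 → C_0 maps an edge to its endpoints' difference, ∂[p,q] = q − p. For instance
  ∂[V,Y] = [Y] − [V].
The resulting 11×22 matrix has rank 9, and its Smith normal form has invariant factors (1,1,1,1,1,1,1,1,1).

Boundary ∂_2: C_2 → C_1 sends each 2-simplex [p,q,r] to [q,r] − [p,r] + [p,q]. For instance
  ∂[V,W,A'] = [W,A'] − [V,A'] + [V,W],
  ∂[Q,S,T] = [S,T] − [Q,T] + [Q,S].
The resulting 22×16 matrix has rank 12, and its Smith normal form has invariant factors (1,1,1,1,1,1,1,1,1,1,1,1).

The boundary map ∂_3: C_3 → C_2 sends each 3-simplex σ to the alternating sum Σ_i (−1)^i (σ with its i-th vertex removed). For instance
  ∂[P,R,S,T] = [R,S,T] − [P,S,T] + [P,R,T] − [P,R,S],
  ∂[P,Q,S,T] = [Q,S,T] − [P,S,T] + [P,Q,T] − [P,Q,S].
This gives a 16×5 integer matrix of rank 4; reducing to Smith normal form yields diagonal entries (1,1,1,1).

Reading off H_k = ker ∂_k / im ∂_{k+1}:

  H_0: rank C_0 − rank ∂_1 = 11 − 9 = 2, and the invariant factors of ∂_1 are all 1, so H_0 ≅ Z^2.
  H_1: rank ker ∂_1 − rank ∂_2 = (22 − 9) − 12 = 1, and the invariant factors of ∂_2 are all 1, so H_1 ≅ Z.
  H_2: rank ker ∂_2 − rank ∂_3 = (16 − 12) − 4 = 0, and the invariant factors of ∂_3 are all 1, so H_2 ≅ 0.
  H_3: rank ker ∂_3 − rank ∂_4 = (5 − 4) − 0 = 1, and there is no ∂_4, so H_3 ≅ Z.

As a check, the Euler characteristic is 11 − 22 + 16 − 5 = 0, which agrees with 2 − 1 + 0 − 1 = 0.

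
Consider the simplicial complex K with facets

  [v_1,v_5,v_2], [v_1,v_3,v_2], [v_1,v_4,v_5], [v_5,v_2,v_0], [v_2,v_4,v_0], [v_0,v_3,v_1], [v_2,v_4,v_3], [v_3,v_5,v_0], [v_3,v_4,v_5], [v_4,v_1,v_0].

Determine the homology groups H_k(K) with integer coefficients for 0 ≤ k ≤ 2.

H_0 = Z,  H_1 = Z/2,  H_2 = 0.

Order the vertices as v_0 < v_1 < v_2 < v_3 < v_4 < v_5. Listing each simplex with vertices in this order, K has dimension 2 with simplices:

  0-simplices (6): [v_0], [v_1], [v_2], [v_3], [v_4], [v_5]
  1-simplices (15): (15 of them)
  2-simplices (10): [v_0,v_1,v_3], [v_0,v_1,v_4], [v_0,v_2,v_4], [v_0,v_2,v_5], [v_0,v_3,v_5], [v_1,v_2,v_3], [v_1,v_2,v_5], [v_1,v_4,v_5], [v_2,v_3,v_4], [v_3,v_4,v_5]

giving chain groups C_0 ≅ Z^6, C_1 ≅ Z^15, C_2 ≅ Z^10.

Boundary ∂_1: C_1 → C_0 sends each edge [p,q] (with p < q) to q − p.
The resulting 6×15 matrix has rank 5, and its Smith normal form has invariant factors (1,1,1,1,1).

∂_2: C_2 → C_1 sends each 2-simplex [p,q,r] to [q,r] − [p,r] + [p,q]. For instance
  ∂[v_0,v_1,v_4] = [v_1,v_4] − [v_0,v_4] + [v_0,v_1],
  ∂[v_1,v_2,v_3] = [v_2,v_3] − [v_1,v_3] + [v_1,v_2].
The resulting 15×10 matrix has rank 10, and its Smith normal form has invariant factors (1,1,1,1,1,1,1,1,1,2).

Now H_k = ker ∂_k / im ∂_{k+1}, so:

  H_0: rank C_0 − rank ∂_1 = 6 − 5 = 1, and the invariant factors of ∂_1 are all 1, so H_0 = Z.
  H_1: rank ker ∂_1 − rank ∂_2 = (15 − 5) − 10 = 0, and ∂_2 has invariant factor 2 > 1, so H_1 = Z/2.
  H_2: rank ker ∂_2 − rank ∂_3 = (10 − 10) − 0 = 0, and there is no ∂_3, so H_2 = 0.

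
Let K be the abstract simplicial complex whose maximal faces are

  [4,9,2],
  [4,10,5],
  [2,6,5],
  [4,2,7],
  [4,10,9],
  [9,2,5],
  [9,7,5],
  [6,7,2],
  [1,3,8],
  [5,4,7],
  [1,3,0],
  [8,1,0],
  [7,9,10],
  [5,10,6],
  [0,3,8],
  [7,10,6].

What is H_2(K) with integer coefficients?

H_2 ≅ Z.

Take the total order 0 < 1 < 2 < 3 < 4 < 5 < 6 < 7 < 8 < 9 < 10 on the vertex set. Then K (dimension 2) consists of the simplices:

  0-simplices (11): [0], [1], [2], [3], [4], [5], [6], [7], [8], [9], [10]
  1-simplices (24): (24 of them)
  2-simplices (16): [0,1,3], [0,1,8], [0,3,8], [1,3,8], [2,4,7], [2,4,9], [2,5,6], [2,5,9], [2,6,7], [4,5,7], [4,5,10], [4,9,10], [5,6,10], [5,7,9], [6,7,10], [7,9,10]

so the chain groups are C_0 ≅ Z^11, C_1 ≅ Z^24, C_2 ≅ Z^16.

The boundary map ∂_1: C_1 → C_0 sends each edge [p,q] (with p < q) to q − p.
As a 11×24 matrix over Z this has rank 9, with invariant factors (1,1,1,1,1,1,1,1,1).

The boundary map ∂_2: C_2 → C_1 maps a triangle to the signed sum of its edges. For instance
  ∂[4,9,10] = [9,10] − [4,10] + [4,9],
  ∂[4,5,10] = [5,10] − [4,10] + [4,5].
As a 24×16 matrix over Z this has rank 15, with invariant factors (1,1,1,1,1,1,1,1,1,1,1,1,1,1,2).

Now H_k = ker ∂_k / im ∂_{k+1}, so:

  H_2: rank ker ∂_2 − rank ∂_3 = (16 − 15) − 0 = 1, and there is no ∂_3, so H_2 ≅ Z.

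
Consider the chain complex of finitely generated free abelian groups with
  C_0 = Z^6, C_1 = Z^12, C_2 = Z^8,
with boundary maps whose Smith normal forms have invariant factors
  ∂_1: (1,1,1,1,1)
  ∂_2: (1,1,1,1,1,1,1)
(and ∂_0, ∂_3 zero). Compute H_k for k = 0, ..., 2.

H_0 = Z,  H_1 = 0,  H_2 = Z.

H_0: b_0 = 6 − 0 − 5 = 1; torsion from ∂_1 factors > 1: none. So H_0 = Z.
H_1: b_1 = 12 − 5 − 7 = 0; torsion from ∂_2 factors > 1: none. So H_1 = 0.
H_2: b_2 = 8 − 7 − 0 = 1; torsion from ∂_3 factors > 1: none. So H_2 = Z.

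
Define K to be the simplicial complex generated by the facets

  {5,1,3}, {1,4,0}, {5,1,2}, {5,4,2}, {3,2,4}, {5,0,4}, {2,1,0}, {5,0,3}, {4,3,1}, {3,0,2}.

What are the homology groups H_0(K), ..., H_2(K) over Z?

H_0 = Z,  H_1 = Z/2,  H_2 = 0.

Take the total order 0 < 1 < 2 < 3 < 4 < 5 on the vertex set. Then K (dimension 2) consists of the simplices:

  0-simplices (6): [0], [1], [2], [3], [4], [5]
  1-simplices (15): [0,1], [0,2], [0,3], [0,4], [0,5], [1,2], [1,3], [1,4], [1,5], [2,3], [2,4], [2,5], [3,4], [3,5], [4,5]
  2-simplices (10): [0,1,2], [0,1,4], [0,2,3], [0,3,5], [0,4,5], [1,2,5], [1,3,4], [1,3,5], [2,3,4], [2,4,5]

Hence C_0 ≅ Z^6, C_1 ≅ Z^15, C_2 ≅ Z^10.

∂_1: C_1 → C_0 maps an edge to its endpoints' difference, ∂[p,q] = q − p.
The 6×15 boundary matrix has rank 5 and Smith normal form diag(1,1,1,1,1).

∂_2: C_2 → C_1 acts by ∂[p,q,r] = [q,r] − [p,r] + [p,q]. For instance
  ∂[0,3,5] = [3,5] − [0,5] + [0,3],
  ∂[1,2,5] = [2,5] − [1,5] + [1,2].
As a 15×10 matrix over Z this has rank 10, with invariant factors (1,1,1,1,1,1,1,1,1,2).

Reading off H_k = ker ∂_k / im ∂_{k+1}:

  H_0: rank C_0 − rank ∂_1 = 6 − 5 = 1, and the invariant factors of ∂_1 are all 1, so H_0 = Z.
  H_1: rank ker ∂_1 − rank ∂_2 = (15 − 5) − 10 = 0, and ∂_2 has invariant factor 2 > 1, so H_1 = Z/2.
  H_2: rank ker ∂_2 − rank ∂_3 = (10 − 10) − 0 = 0, and there is no ∂_3, so H_2 = 0.

As a check, the Euler characteristic is 6 − 15 + 10 = 1, which agrees with 1 − 0 + 0 = 1.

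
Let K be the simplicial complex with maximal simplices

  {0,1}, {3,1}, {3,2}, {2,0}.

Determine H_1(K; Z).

K has 4 vertices, 4 edges.
rank ∂_1 = 3, rank ∂_2 = 0 ⇒ b_1 = 4 − 3 − 0 = 1. So H_1 ≅ Z.

H_1 ≅ Z.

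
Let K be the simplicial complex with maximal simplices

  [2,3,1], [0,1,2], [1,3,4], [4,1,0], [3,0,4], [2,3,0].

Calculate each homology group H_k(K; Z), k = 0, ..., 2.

H_0 = Z,  H_1 = 0,  H_2 = Z.

We work with the vertex ordering 0 < 1 < 2 < 3 < 4. The simplices of K, each written with vertices in increasing order, are:

  0-simplices (5): [0], [1], [2], [3], [4]
  1-simplices (9): [0,1], [0,2], [0,3], [0,4], [1,2], [1,3], [1,4], [2,3], [3,4]
  2-simplices (6): [0,1,2], [0,1,4], [0,2,3], [0,3,4], [1,2,3], [1,3,4]

Hence C_0 ≅ Z^5, C_1 ≅ Z^9, C_2 ≅ Z^6.

∂_1: C_1 → C_0 maps an edge to its endpoints' difference, ∂[p,q] = q − p. For instance
  ∂[1,3] = [3] − [1].
This gives a 5×9 integer matrix of rank 4; reducing to Smith normal form yields diagonal entries (1,1,1,1).

∂_2: C_2 → C_1 maps a triangle to the signed sum of its edges. For instance
  ∂[0,2,3] = [2,3] − [0,3] + [0,2],
  ∂[0,1,4] = [1,4] − [0,4] + [0,1].
This gives a 9×6 integer matrix of rank 5; reducing to Smith normal form yields diagonal entries (1,1,1,1,1).

Reading off H_k = ker ∂_k / im ∂_{k+1}:

  H_0: rank C_0 − rank ∂_1 = 5 − 4 = 1, and the invariant factors of ∂_1 are all 1, so H_0 = Z.
  H_1: rank ker ∂_1 − rank ∂_2 = (9 − 4) − 5 = 0, and the invariant factors of ∂_2 are all 1, so H_1 = 0.
  H_2: rank ker ∂_2 − rank ∂_3 = (6 − 5) − 0 = 1, and there is no ∂_3, so H_2 = Z.

As a check, the Euler characteristic is 5 − 9 + 6 = 2, which agrees with 1 − 0 + 1 = 2.
(K is a triangulation of the 2-sphere S^2.)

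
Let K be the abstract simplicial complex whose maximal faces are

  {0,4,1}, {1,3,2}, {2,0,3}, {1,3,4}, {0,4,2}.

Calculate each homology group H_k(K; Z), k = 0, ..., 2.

K has 5 vertices, 10 edges, 5 triangles.
rank ∂_0 = 0, rank ∂_1 = 4 ⇒ b_0 = 5 − 0 − 4 = 1; all invariant factors of ∂_1 are 1 so no torsion. So H_0 = Z.
rank ∂_1 = 4, rank ∂_2 = 5 ⇒ b_1 = 10 − 4 − 5 = 1; all invariant factors of ∂_2 are 1 so no torsion. So H_1 = Z.
rank ∂_2 = 5, rank ∂_3 = 0 ⇒ b_2 = 5 − 5 − 0 = 0. So H_2 = 0.

H_0 ≅ Z,  H_1 ≅ Z,  H_2 = 0.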